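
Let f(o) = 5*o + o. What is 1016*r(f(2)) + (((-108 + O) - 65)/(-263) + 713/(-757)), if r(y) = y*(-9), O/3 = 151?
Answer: -21846256727/199091 ≈ -1.0973e+5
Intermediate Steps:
O = 453 (O = 3*151 = 453)
f(o) = 6*o
r(y) = -9*y
1016*r(f(2)) + (((-108 + O) - 65)/(-263) + 713/(-757)) = 1016*(-54*2) + (((-108 + 453) - 65)/(-263) + 713/(-757)) = 1016*(-9*12) + ((345 - 65)*(-1/263) + 713*(-1/757)) = 1016*(-108) + (280*(-1/263) - 713/757) = -109728 + (-280/263 - 713/757) = -109728 - 399479/199091 = -21846256727/199091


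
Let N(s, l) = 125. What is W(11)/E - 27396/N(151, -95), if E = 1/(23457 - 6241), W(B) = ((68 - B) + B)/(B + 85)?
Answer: 4490812/375 ≈ 11976.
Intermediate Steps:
W(B) = 68/(85 + B)
E = 1/17216 ≈ 5.8085e-5
W(11)/E - 27396/N(151, -95) = (68/(85 + 11))/(1/17216) - 27396/125 = (68/96)*17216 - 27396*1/125 = (68*(1/96))*17216 - 27396/125 = (17/24)*17216 - 27396/125 = 36584/3 - 27396/125 = 4490812/375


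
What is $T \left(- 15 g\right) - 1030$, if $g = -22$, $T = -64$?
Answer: $-22150$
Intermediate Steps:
$T \left(- 15 g\right) - 1030 = - 64 \left(\left(-15\right) \left(-22\right)\right) - 1030 = \left(-64\right) 330 - 1030 = -21120 - 1030 = -22150$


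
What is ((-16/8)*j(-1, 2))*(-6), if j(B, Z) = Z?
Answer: 24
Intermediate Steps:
((-16/8)*j(-1, 2))*(-6) = (-16/8*2)*(-6) = (-16*⅛*2)*(-6) = -2*2*(-6) = -4*(-6) = 24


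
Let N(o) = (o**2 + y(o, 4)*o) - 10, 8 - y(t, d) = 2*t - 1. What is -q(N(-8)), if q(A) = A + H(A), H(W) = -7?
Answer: 153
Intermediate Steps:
y(t, d) = 9 - 2*t (y(t, d) = 8 - (2*t - 1) = 8 - (-1 + 2*t) = 8 + (1 - 2*t) = 9 - 2*t)
N(o) = -10 + o**2 + o*(9 - 2*o) (N(o) = (o**2 + (9 - 2*o)*o) - 10 = (o**2 + o*(9 - 2*o)) - 10 = -10 + o**2 + o*(9 - 2*o))
q(A) = -7 + A (q(A) = A - 7 = -7 + A)
-q(N(-8)) = -(-7 + (-10 - 1*(-8)**2 + 9*(-8))) = -(-7 + (-10 - 1*64 - 72)) = -(-7 + (-10 - 64 - 72)) = -(-7 - 146) = -1*(-153) = 153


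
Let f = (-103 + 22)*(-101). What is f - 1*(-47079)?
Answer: 55260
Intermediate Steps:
f = 8181 (f = -81*(-101) = 8181)
f - 1*(-47079) = 8181 - 1*(-47079) = 8181 + 47079 = 55260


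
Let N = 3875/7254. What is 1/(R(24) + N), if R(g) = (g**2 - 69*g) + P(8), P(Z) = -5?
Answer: -234/253765 ≈ -0.00092211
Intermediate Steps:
N = 125/234 (N = 3875*(1/7254) = 125/234 ≈ 0.53419)
R(g) = -5 + g**2 - 69*g (R(g) = (g**2 - 69*g) - 5 = -5 + g**2 - 69*g)
1/(R(24) + N) = 1/((-5 + 24**2 - 69*24) + 125/234) = 1/((-5 + 576 - 1656) + 125/234) = 1/(-1085 + 125/234) = 1/(-253765/234) = -234/253765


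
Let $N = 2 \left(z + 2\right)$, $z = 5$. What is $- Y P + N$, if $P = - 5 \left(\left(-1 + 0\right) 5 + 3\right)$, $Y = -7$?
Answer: $84$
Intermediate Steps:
$N = 14$ ($N = 2 \left(5 + 2\right) = 2 \cdot 7 = 14$)
$P = 10$ ($P = - 5 \left(\left(-1\right) 5 + 3\right) = - 5 \left(-5 + 3\right) = \left(-5\right) \left(-2\right) = 10$)
$- Y P + N = \left(-1\right) \left(-7\right) 10 + 14 = 7 \cdot 10 + 14 = 70 + 14 = 84$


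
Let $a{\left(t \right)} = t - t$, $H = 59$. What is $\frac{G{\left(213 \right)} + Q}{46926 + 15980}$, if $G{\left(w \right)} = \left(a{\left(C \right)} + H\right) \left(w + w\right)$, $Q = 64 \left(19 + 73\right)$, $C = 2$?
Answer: $\frac{15511}{31453} \approx 0.49315$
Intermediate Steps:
$Q = 5888$ ($Q = 64 \cdot 92 = 5888$)
$a{\left(t \right)} = 0$
$G{\left(w \right)} = 118 w$ ($G{\left(w \right)} = \left(0 + 59\right) \left(w + w\right) = 59 \cdot 2 w = 118 w$)
$\frac{G{\left(213 \right)} + Q}{46926 + 15980} = \frac{118 \cdot 213 + 5888}{46926 + 15980} = \frac{25134 + 5888}{62906} = 31022 \cdot \frac{1}{62906} = \frac{15511}{31453}$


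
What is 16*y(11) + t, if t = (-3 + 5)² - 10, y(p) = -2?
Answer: -38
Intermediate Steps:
t = -6 (t = 2² - 10 = 4 - 10 = -6)
16*y(11) + t = 16*(-2) - 6 = -32 - 6 = -38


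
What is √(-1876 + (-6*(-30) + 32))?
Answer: 8*I*√26 ≈ 40.792*I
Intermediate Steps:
√(-1876 + (-6*(-30) + 32)) = √(-1876 + (180 + 32)) = √(-1876 + 212) = √(-1664) = 8*I*√26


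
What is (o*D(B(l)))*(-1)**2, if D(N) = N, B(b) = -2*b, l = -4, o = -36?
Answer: -288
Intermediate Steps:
(o*D(B(l)))*(-1)**2 = -(-72)*(-4)*(-1)**2 = -36*8*1 = -288*1 = -288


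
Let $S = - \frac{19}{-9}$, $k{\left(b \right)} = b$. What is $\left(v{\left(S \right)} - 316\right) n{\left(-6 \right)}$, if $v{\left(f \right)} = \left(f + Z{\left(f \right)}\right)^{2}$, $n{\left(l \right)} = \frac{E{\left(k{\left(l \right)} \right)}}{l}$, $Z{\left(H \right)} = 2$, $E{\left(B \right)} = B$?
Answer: $- \frac{24227}{81} \approx -299.1$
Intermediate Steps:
$S = \frac{19}{9}$ ($S = \left(-19\right) \left(- \frac{1}{9}\right) = \frac{19}{9} \approx 2.1111$)
$n{\left(l \right)} = 1$ ($n{\left(l \right)} = \frac{l}{l} = 1$)
$v{\left(f \right)} = \left(2 + f\right)^{2}$ ($v{\left(f \right)} = \left(f + 2\right)^{2} = \left(2 + f\right)^{2}$)
$\left(v{\left(S \right)} - 316\right) n{\left(-6 \right)} = \left(\left(2 + \frac{19}{9}\right)^{2} - 316\right) 1 = \left(\left(\frac{37}{9}\right)^{2} - 316\right) 1 = \left(\frac{1369}{81} - 316\right) 1 = \left(- \frac{24227}{81}\right) 1 = - \frac{24227}{81}$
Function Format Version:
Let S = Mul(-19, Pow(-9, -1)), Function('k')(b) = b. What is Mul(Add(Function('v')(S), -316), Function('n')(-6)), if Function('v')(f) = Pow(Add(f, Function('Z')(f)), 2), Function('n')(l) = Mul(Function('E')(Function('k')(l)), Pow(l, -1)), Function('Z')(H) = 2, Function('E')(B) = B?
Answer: Rational(-24227, 81) ≈ -299.10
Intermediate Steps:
S = Rational(19, 9) (S = Mul(-19, Rational(-1, 9)) = Rational(19, 9) ≈ 2.1111)
Function('n')(l) = 1 (Function('n')(l) = Mul(l, Pow(l, -1)) = 1)
Function('v')(f) = Pow(Add(2, f), 2) (Function('v')(f) = Pow(Add(f, 2), 2) = Pow(Add(2, f), 2))
Mul(Add(Function('v')(S), -316), Function('n')(-6)) = Mul(Add(Pow(Add(2, Rational(19, 9)), 2), -316), 1) = Mul(Add(Pow(Rational(37, 9), 2), -316), 1) = Mul(Add(Rational(1369, 81), -316), 1) = Mul(Rational(-24227, 81), 1) = Rational(-24227, 81)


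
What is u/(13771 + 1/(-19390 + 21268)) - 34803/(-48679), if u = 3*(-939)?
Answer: 642545283663/1258933328581 ≈ 0.51039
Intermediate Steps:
u = -2817
u/(13771 + 1/(-19390 + 21268)) - 34803/(-48679) = -2817/(13771 + 1/(-19390 + 21268)) - 34803/(-48679) = -2817/(13771 + 1/1878) - 34803*(-1/48679) = -2817/(13771 + 1/1878) + 34803/48679 = -2817/25861939/1878 + 34803/48679 = -2817*1878/25861939 + 34803/48679 = -5290326/25861939 + 34803/48679 = 642545283663/1258933328581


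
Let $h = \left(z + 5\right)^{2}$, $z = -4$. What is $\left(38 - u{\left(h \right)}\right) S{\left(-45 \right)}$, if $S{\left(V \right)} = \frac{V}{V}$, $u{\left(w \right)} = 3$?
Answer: $35$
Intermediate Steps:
$h = 1$ ($h = \left(-4 + 5\right)^{2} = 1^{2} = 1$)
$S{\left(V \right)} = 1$
$\left(38 - u{\left(h \right)}\right) S{\left(-45 \right)} = \left(38 - 3\right) 1 = 35 \cdot 1 = 35$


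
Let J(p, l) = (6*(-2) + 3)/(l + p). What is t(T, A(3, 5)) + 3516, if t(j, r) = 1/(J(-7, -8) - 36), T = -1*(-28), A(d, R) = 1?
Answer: 622327/177 ≈ 3516.0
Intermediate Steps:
T = 28
J(p, l) = -9/(l + p) (J(p, l) = (-12 + 3)/(l + p) = -9/(l + p))
t(j, r) = -5/177 (t(j, r) = 1/(-9/(-8 - 7) - 36) = 1/(-9/(-15) - 36) = 1/(-9*(-1/15) - 36) = 1/(3/5 - 36) = 1/(-177/5) = -5/177)
t(T, A(3, 5)) + 3516 = -5/177 + 3516 = 622327/177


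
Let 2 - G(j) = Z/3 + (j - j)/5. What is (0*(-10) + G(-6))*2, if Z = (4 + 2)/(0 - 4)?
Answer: 5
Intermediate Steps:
Z = -3/2 (Z = 6/(-4) = 6*(-¼) = -3/2 ≈ -1.5000)
G(j) = 5/2 (G(j) = 2 - (-3/2/3 + (j - j)/5) = 2 - (-3/2*⅓ + 0*(⅕)) = 2 - (-½ + 0) = 2 - 1*(-½) = 2 + ½ = 5/2)
(0*(-10) + G(-6))*2 = (0*(-10) + 5/2)*2 = (0 + 5/2)*2 = (5/2)*2 = 5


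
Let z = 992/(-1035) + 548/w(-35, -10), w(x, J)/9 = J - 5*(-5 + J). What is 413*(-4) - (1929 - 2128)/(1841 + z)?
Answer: -40917962131/24770363 ≈ -1651.9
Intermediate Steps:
w(x, J) = 225 - 36*J (w(x, J) = 9*(J - 5*(-5 + J)) = 9*(J + (25 - 5*J)) = 9*(25 - 4*J) = 225 - 36*J)
z = -292/13455 (z = 992/(-1035) + 548/(225 - 36*(-10)) = 992*(-1/1035) + 548/(225 + 360) = -992/1035 + 548/585 = -292/13455 ≈ -0.021702)
413*(-4) - (1929 - 2128)/(1841 + z) = 413*(-4) - (1929 - 2128)/(1841 - 292/13455) = -1652 - (-199)/24770363/13455 = -1652 - (-199)*13455/24770363 = -1652 - 1*(-2677545/24770363) = -1652 + 2677545/24770363 = -40917962131/24770363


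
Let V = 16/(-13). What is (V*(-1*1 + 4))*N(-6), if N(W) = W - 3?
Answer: 432/13 ≈ 33.231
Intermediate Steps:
V = -16/13 (V = 16*(-1/13) = -16/13 ≈ -1.2308)
N(W) = -3 + W
(V*(-1*1 + 4))*N(-6) = (-16*(-1*1 + 4)/13)*(-3 - 6) = -16*(-1 + 4)/13*(-9) = -16/13*3*(-9) = -48/13*(-9) = 432/13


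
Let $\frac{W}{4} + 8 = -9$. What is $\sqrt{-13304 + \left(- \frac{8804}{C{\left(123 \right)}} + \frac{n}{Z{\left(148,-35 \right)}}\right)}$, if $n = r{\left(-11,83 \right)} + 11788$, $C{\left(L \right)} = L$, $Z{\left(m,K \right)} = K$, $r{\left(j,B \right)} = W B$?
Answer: $\frac{2 i \sqrt{62785811865}}{4305} \approx 116.41 i$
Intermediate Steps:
$W = -68$ ($W = -32 + 4 \left(-9\right) = -32 - 36 = -68$)
$r{\left(j,B \right)} = - 68 B$
$n = 6144$ ($n = \left(-68\right) 83 + 11788 = -5644 + 11788 = 6144$)
$\sqrt{-13304 + \left(- \frac{8804}{C{\left(123 \right)}} + \frac{n}{Z{\left(148,-35 \right)}}\right)} = \sqrt{-13304 + \left(- \frac{8804}{123} + \frac{6144}{-35}\right)} = \sqrt{-13304 + \left(\left(-8804\right) \frac{1}{123} + 6144 \left(- \frac{1}{35}\right)\right)} = \sqrt{-13304 - \frac{1063852}{4305}} = \sqrt{- \frac{58337572}{4305}} = \frac{2 i \sqrt{62785811865}}{4305}$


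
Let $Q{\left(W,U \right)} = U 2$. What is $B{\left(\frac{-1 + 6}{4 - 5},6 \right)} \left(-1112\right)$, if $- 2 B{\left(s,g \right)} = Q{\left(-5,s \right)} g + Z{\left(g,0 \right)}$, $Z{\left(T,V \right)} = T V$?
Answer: $-33360$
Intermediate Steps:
$Q{\left(W,U \right)} = 2 U$
$B{\left(s,g \right)} = - g s$ ($B{\left(s,g \right)} = - \frac{2 s g + g 0}{2} = - \frac{2 g s + 0}{2} = - \frac{2 g s}{2} = - g s$)
$B{\left(\frac{-1 + 6}{4 - 5},6 \right)} \left(-1112\right) = \left(-1\right) 6 \frac{-1 + 6}{4 - 5} \left(-1112\right) = \left(-1\right) 6 \frac{5}{-1} \left(-1112\right) = \left(-1\right) 6 \cdot 5 \left(-1\right) \left(-1112\right) = \left(-1\right) 6 \left(-5\right) \left(-1112\right) = 30 \left(-1112\right) = -33360$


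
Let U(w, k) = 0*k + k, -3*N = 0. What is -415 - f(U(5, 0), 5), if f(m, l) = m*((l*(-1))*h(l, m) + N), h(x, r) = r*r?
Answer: -415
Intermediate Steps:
N = 0 (N = -1/3*0 = 0)
U(w, k) = k (U(w, k) = 0 + k = k)
h(x, r) = r**2
f(m, l) = -l*m**3 (f(m, l) = m*((l*(-1))*m**2 + 0) = m*((-l)*m**2 + 0) = m*(-l*m**2 + 0) = m*(-l*m**2) = -l*m**3)
-415 - f(U(5, 0), 5) = -415 - (-1)*5*0**3 = -415 - (-1)*5*0 = -415 - 1*0 = -415 + 0 = -415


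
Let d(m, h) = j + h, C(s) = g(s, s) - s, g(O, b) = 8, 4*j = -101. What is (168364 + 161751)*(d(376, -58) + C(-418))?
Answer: 452587665/4 ≈ 1.1315e+8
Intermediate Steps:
j = -101/4 (j = (1/4)*(-101) = -101/4 ≈ -25.250)
C(s) = 8 - s
d(m, h) = -101/4 + h
(168364 + 161751)*(d(376, -58) + C(-418)) = (168364 + 161751)*((-101/4 - 58) + (8 - 1*(-418))) = 330115*(-333/4 + (8 + 418)) = 330115*(-333/4 + 426) = 330115*(1371/4) = 452587665/4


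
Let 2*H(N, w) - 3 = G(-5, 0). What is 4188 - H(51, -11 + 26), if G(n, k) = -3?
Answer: 4188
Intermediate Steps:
H(N, w) = 0 (H(N, w) = 3/2 + (1/2)*(-3) = 3/2 - 3/2 = 0)
4188 - H(51, -11 + 26) = 4188 - 1*0 = 4188 + 0 = 4188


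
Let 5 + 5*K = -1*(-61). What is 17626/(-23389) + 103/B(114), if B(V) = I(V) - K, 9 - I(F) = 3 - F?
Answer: 2456791/12723616 ≈ 0.19309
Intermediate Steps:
I(F) = 6 + F (I(F) = 9 - (3 - F) = 9 + (-3 + F) = 6 + F)
K = 56/5 (K = -1 + (-1*(-61))/5 = -1 + (⅕)*61 = -1 + 61/5 = 56/5 ≈ 11.200)
B(V) = -26/5 + V (B(V) = (6 + V) - 1*56/5 = (6 + V) - 56/5 = -26/5 + V)
17626/(-23389) + 103/B(114) = 17626/(-23389) + 103/(-26/5 + 114) = 17626*(-1/23389) + 103/(544/5) = -17626/23389 + 103*(5/544) = -17626/23389 + 515/544 = 2456791/12723616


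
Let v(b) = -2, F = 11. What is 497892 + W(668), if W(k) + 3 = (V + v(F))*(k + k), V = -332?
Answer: 51665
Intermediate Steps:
W(k) = -3 - 668*k (W(k) = -3 + (-332 - 2)*(k + k) = -3 - 668*k)
497892 + W(668) = 497892 + (-3 - 668*668) = 497892 + (-3 - 446224) = 497892 - 446227 = 51665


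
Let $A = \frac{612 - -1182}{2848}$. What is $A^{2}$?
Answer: $\frac{804609}{2027776} \approx 0.39679$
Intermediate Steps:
$A = \frac{897}{1424}$ ($A = \left(612 + 1182\right) \frac{1}{2848} = 1794 \cdot \frac{1}{2848} = \frac{897}{1424} \approx 0.62992$)
$A^{2} = \left(\frac{897}{1424}\right)^{2} = \frac{804609}{2027776}$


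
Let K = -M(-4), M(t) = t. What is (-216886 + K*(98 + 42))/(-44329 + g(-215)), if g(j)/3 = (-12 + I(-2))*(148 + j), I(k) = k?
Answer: 216326/41515 ≈ 5.2108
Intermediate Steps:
g(j) = -6216 - 42*j (g(j) = 3*((-12 - 2)*(148 + j)) = 3*(-14*(148 + j)) = 3*(-2072 - 14*j) = -6216 - 42*j)
K = 4 (K = -1*(-4) = 4)
(-216886 + K*(98 + 42))/(-44329 + g(-215)) = (-216886 + 4*(98 + 42))/(-44329 + (-6216 - 42*(-215))) = (-216886 + 4*140)/(-44329 + (-6216 + 9030)) = (-216886 + 560)/(-44329 + 2814) = -216326/(-41515) = -216326*(-1/41515) = 216326/41515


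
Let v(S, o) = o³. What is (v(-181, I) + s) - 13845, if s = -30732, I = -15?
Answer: -47952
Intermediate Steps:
(v(-181, I) + s) - 13845 = ((-15)³ - 30732) - 13845 = (-3375 - 30732) - 13845 = -34107 - 13845 = -47952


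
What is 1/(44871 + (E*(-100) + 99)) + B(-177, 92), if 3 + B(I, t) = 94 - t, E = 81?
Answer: -36869/36870 ≈ -0.99997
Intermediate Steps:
B(I, t) = 91 - t (B(I, t) = -3 + (94 - t) = 91 - t)
1/(44871 + (E*(-100) + 99)) + B(-177, 92) = 1/(44871 + (81*(-100) + 99)) + (91 - 1*92) = 1/(44871 + (-8100 + 99)) + (91 - 92) = 1/(44871 - 8001) - 1 = 1/36870 - 1 = -36869/36870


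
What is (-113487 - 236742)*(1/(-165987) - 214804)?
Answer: 4162433320644907/55329 ≈ 7.5231e+10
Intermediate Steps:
(-113487 - 236742)*(1/(-165987) - 214804) = -350229*(-1/165987 - 214804) = -350229*(-35654671549/165987) = 4162433320644907/55329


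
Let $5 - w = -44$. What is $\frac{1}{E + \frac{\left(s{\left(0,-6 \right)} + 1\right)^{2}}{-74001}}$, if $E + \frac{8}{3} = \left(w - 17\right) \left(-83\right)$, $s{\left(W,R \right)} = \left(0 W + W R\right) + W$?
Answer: $- \frac{24667}{65581331} \approx -0.00037613$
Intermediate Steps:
$w = 49$ ($w = 5 - -44 = 5 + 44 = 49$)
$s{\left(W,R \right)} = W + R W$ ($s{\left(W,R \right)} = \left(0 + R W\right) + W = R W + W = W + R W$)
$E = - \frac{7976}{3}$ ($E = - \frac{8}{3} + \left(49 - 17\right) \left(-83\right) = - \frac{8}{3} + 32 \left(-83\right) = - \frac{8}{3} - 2656 = - \frac{7976}{3} \approx -2658.7$)
$\frac{1}{E + \frac{\left(s{\left(0,-6 \right)} + 1\right)^{2}}{-74001}} = \frac{1}{- \frac{7976}{3} + \frac{\left(0 \left(1 - 6\right) + 1\right)^{2}}{-74001}} = \frac{1}{- \frac{7976}{3} + \left(0 \left(-5\right) + 1\right)^{2} \left(- \frac{1}{74001}\right)} = \frac{1}{- \frac{7976}{3} + \left(0 + 1\right)^{2} \left(- \frac{1}{74001}\right)} = \frac{1}{- \frac{7976}{3} + 1^{2} \left(- \frac{1}{74001}\right)} = \frac{1}{- \frac{7976}{3} + 1 \left(- \frac{1}{74001}\right)} = \frac{1}{- \frac{7976}{3} - \frac{1}{74001}} = \frac{1}{- \frac{65581331}{24667}} = - \frac{24667}{65581331}$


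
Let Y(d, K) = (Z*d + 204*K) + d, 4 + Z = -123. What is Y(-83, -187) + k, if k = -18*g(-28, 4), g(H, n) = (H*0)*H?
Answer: -27690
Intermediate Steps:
g(H, n) = 0 (g(H, n) = 0*H = 0)
Z = -127 (Z = -4 - 123 = -127)
Y(d, K) = -126*d + 204*K (Y(d, K) = (-127*d + 204*K) + d = -126*d + 204*K)
k = 0 (k = -18*0 = 0)
Y(-83, -187) + k = (-126*(-83) + 204*(-187)) + 0 = (10458 - 38148) + 0 = -27690 + 0 = -27690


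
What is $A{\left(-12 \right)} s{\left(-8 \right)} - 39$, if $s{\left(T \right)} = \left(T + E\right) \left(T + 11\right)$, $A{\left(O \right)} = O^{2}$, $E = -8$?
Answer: $-6951$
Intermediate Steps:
$s{\left(T \right)} = \left(-8 + T\right) \left(11 + T\right)$ ($s{\left(T \right)} = \left(T - 8\right) \left(T + 11\right) = \left(-8 + T\right) \left(11 + T\right)$)
$A{\left(-12 \right)} s{\left(-8 \right)} - 39 = \left(-12\right)^{2} \left(-88 + \left(-8\right)^{2} + 3 \left(-8\right)\right) - 39 = 144 \left(-88 + 64 - 24\right) - 39 = 144 \left(-48\right) - 39 = -6912 - 39 = -6951$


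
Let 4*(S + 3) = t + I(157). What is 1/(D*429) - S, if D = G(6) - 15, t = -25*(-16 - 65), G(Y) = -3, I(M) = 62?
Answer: -8011577/15444 ≈ -518.75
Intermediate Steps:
t = 2025 (t = -25*(-81) = 2025)
D = -18 (D = -3 - 15 = -18)
S = 2075/4 (S = -3 + (2025 + 62)/4 = -3 + (1/4)*2087 = -3 + 2087/4 = 2075/4 ≈ 518.75)
1/(D*429) - S = 1/(-18*429) - 1*2075/4 = 1/(-7722) - 2075/4 = -1/7722 - 2075/4 = -8011577/15444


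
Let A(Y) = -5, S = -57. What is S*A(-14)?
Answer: 285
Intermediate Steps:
S*A(-14) = -57*(-5) = 285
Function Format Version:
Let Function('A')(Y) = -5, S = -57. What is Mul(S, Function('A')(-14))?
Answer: 285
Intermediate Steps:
Mul(S, Function('A')(-14)) = Mul(-57, -5) = 285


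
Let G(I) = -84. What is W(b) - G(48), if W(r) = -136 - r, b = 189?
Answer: -241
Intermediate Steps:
W(b) - G(48) = (-136 - 1*189) - 1*(-84) = (-136 - 189) + 84 = -325 + 84 = -241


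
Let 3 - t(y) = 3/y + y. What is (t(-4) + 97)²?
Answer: 175561/16 ≈ 10973.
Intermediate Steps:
t(y) = 3 - y - 3/y (t(y) = 3 - (3/y + y) = 3 - (y + 3/y) = 3 + (-y - 3/y) = 3 - y - 3/y)
(t(-4) + 97)² = ((3 - 1*(-4) - 3/(-4)) + 97)² = ((3 + 4 - 3*(-¼)) + 97)² = ((3 + 4 + ¾) + 97)² = (31/4 + 97)² = (419/4)² = 175561/16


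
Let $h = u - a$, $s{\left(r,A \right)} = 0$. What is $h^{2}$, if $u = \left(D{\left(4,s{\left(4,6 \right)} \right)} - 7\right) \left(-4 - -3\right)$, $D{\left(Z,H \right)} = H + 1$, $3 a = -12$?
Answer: $100$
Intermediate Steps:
$a = -4$ ($a = \frac{1}{3} \left(-12\right) = -4$)
$D{\left(Z,H \right)} = 1 + H$
$u = 6$ ($u = \left(\left(1 + 0\right) - 7\right) \left(-4 - -3\right) = \left(1 - 7\right) \left(-4 + 3\right) = \left(-6\right) \left(-1\right) = 6$)
$h = 10$ ($h = 6 - -4 = 6 + 4 = 10$)
$h^{2} = 10^{2} = 100$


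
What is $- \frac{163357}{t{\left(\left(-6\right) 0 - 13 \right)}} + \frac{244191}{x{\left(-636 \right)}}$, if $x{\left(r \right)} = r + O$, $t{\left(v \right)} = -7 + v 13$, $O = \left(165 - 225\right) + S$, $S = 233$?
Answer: $\frac{32656675}{81488} \approx 400.75$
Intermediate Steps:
$O = 173$ ($O = \left(165 - 225\right) + 233 = -60 + 233 = 173$)
$t{\left(v \right)} = -7 + 13 v$
$x{\left(r \right)} = 173 + r$ ($x{\left(r \right)} = r + 173 = 173 + r$)
$- \frac{163357}{t{\left(\left(-6\right) 0 - 13 \right)}} + \frac{244191}{x{\left(-636 \right)}} = - \frac{163357}{-7 + 13 \left(\left(-6\right) 0 - 13\right)} + \frac{244191}{173 - 636} = - \frac{163357}{-7 + 13 \left(0 - 13\right)} + \frac{244191}{-463} = - \frac{163357}{-7 + 13 \left(-13\right)} + 244191 \left(- \frac{1}{463}\right) = - \frac{163357}{-7 - 169} - \frac{244191}{463} = - \frac{163357}{-176} - \frac{244191}{463} = \left(-163357\right) \left(- \frac{1}{176}\right) - \frac{244191}{463} = \frac{163357}{176} - \frac{244191}{463} = \frac{32656675}{81488}$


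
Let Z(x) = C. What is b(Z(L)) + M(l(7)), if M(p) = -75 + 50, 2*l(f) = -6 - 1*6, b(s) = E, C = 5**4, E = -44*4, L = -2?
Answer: -201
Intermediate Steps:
E = -176
C = 625
Z(x) = 625
b(s) = -176
l(f) = -6 (l(f) = (-6 - 1*6)/2 = (-6 - 6)/2 = (1/2)*(-12) = -6)
M(p) = -25
b(Z(L)) + M(l(7)) = -176 - 25 = -201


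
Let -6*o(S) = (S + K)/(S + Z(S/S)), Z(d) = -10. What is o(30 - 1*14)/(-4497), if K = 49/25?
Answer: 449/4047300 ≈ 0.00011094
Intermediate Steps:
K = 49/25 (K = 49*(1/25) = 49/25 ≈ 1.9600)
o(S) = -(49/25 + S)/(6*(-10 + S)) (o(S) = -(S + 49/25)/(6*(S - 10)) = -(49/25 + S)/(6*(-10 + S)))
o(30 - 1*14)/(-4497) = ((-49 - 25*(30 - 1*14))/(150*(-10 + (30 - 1*14))))/(-4497) = ((-49 - 25*(30 - 14))/(150*(-10 + (30 - 14))))*(-1/4497) = ((-49 - 25*16)/(150*(-10 + 16)))*(-1/4497) = ((1/150)*(-49 - 400)/6)*(-1/4497) = ((1/150)*(⅙)*(-449))*(-1/4497) = -449/900*(-1/4497) = 449/4047300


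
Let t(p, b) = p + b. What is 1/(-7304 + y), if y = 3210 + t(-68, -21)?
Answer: -1/4183 ≈ -0.00023906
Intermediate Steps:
t(p, b) = b + p
y = 3121 (y = 3210 + (-21 - 68) = 3210 - 89 = 3121)
1/(-7304 + y) = 1/(-7304 + 3121) = 1/(-4183) = -1/4183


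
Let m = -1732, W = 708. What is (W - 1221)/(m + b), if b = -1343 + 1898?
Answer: 513/1177 ≈ 0.43585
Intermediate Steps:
b = 555
(W - 1221)/(m + b) = (708 - 1221)/(-1732 + 555) = -513/(-1177) = -513*(-1/1177) = 513/1177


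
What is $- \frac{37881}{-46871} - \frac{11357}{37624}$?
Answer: $\frac{892920797}{1763474504} \approx 0.50634$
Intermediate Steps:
$- \frac{37881}{-46871} - \frac{11357}{37624} = \left(-37881\right) \left(- \frac{1}{46871}\right) - \frac{11357}{37624} = \frac{37881}{46871} - \frac{11357}{37624} = \frac{892920797}{1763474504}$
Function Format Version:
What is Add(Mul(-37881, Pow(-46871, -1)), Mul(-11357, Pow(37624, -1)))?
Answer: Rational(892920797, 1763474504) ≈ 0.50634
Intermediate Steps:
Add(Mul(-37881, Pow(-46871, -1)), Mul(-11357, Pow(37624, -1))) = Add(Mul(-37881, Rational(-1, 46871)), Mul(-11357, Rational(1, 37624))) = Add(Rational(37881, 46871), Rational(-11357, 37624)) = Rational(892920797, 1763474504)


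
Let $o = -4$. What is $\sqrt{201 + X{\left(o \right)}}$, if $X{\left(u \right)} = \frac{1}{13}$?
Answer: $\frac{\sqrt{33982}}{13} \approx 14.18$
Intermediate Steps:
$X{\left(u \right)} = \frac{1}{13}$
$\sqrt{201 + X{\left(o \right)}} = \sqrt{201 + \frac{1}{13}} = \sqrt{\frac{2614}{13}} = \frac{\sqrt{33982}}{13}$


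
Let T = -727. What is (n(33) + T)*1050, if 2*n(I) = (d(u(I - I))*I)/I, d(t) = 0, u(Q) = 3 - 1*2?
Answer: -763350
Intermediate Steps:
u(Q) = 1 (u(Q) = 3 - 2 = 1)
n(I) = 0 (n(I) = ((0*I)/I)/2 = (0/I)/2 = (½)*0 = 0)
(n(33) + T)*1050 = (0 - 727)*1050 = -727*1050 = -763350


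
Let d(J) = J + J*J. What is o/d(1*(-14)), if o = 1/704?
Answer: 1/128128 ≈ 7.8047e-6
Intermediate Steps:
d(J) = J + J**2
o = 1/704 ≈ 0.0014205
o/d(1*(-14)) = 1/(704*(((1*(-14))*(1 + 1*(-14))))) = 1/(704*((-14*(1 - 14)))) = 1/(704*((-14*(-13)))) = (1/704)/182 = (1/704)*(1/182) = 1/128128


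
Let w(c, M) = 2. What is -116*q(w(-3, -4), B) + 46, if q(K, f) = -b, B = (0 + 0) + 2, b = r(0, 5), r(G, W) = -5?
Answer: -534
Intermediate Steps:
b = -5
B = 2 (B = 0 + 2 = 2)
q(K, f) = 5 (q(K, f) = -1*(-5) = 5)
-116*q(w(-3, -4), B) + 46 = -116*5 + 46 = -580 + 46 = -534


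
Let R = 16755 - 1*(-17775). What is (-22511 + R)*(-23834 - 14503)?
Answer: -460772403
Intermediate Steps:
R = 34530 (R = 16755 + 17775 = 34530)
(-22511 + R)*(-23834 - 14503) = (-22511 + 34530)*(-23834 - 14503) = 12019*(-38337) = -460772403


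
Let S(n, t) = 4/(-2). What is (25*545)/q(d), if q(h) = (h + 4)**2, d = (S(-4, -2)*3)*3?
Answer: 13625/196 ≈ 69.515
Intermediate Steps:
S(n, t) = -2 (S(n, t) = 4*(-1/2) = -2)
d = -18 (d = -2*3*3 = -6*3 = -18)
q(h) = (4 + h)**2
(25*545)/q(d) = (25*545)/((4 - 18)**2) = 13625/((-14)**2) = 13625/196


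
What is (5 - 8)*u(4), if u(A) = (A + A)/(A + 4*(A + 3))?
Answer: -¾ ≈ -0.75000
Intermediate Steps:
u(A) = 2*A/(12 + 5*A) (u(A) = (2*A)/(A + 4*(3 + A)) = (2*A)/(A + (12 + 4*A)) = (2*A)/(12 + 5*A) = 2*A/(12 + 5*A))
(5 - 8)*u(4) = (5 - 8)*(2*4/(12 + 5*4)) = -6*4/(12 + 20) = -6*4/32 = -3*¼ = -¾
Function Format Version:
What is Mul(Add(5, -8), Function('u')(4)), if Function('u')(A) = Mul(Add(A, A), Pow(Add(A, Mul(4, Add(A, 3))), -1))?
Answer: Rational(-3, 4) ≈ -0.75000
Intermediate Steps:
Function('u')(A) = Mul(2, A, Pow(Add(12, Mul(5, A)), -1)) (Function('u')(A) = Mul(Mul(2, A), Pow(Add(A, Mul(4, Add(3, A))), -1)) = Mul(Mul(2, A), Pow(Add(A, Add(12, Mul(4, A))), -1)) = Mul(Mul(2, A), Pow(Add(12, Mul(5, A)), -1)) = Mul(2, A, Pow(Add(12, Mul(5, A)), -1)))
Mul(Add(5, -8), Function('u')(4)) = Mul(Add(5, -8), Mul(2, 4, Pow(Add(12, Mul(5, 4)), -1))) = Mul(-3, Mul(2, 4, Pow(Add(12, 20), -1))) = Mul(-3, Mul(2, 4, Pow(32, -1))) = Mul(-3, Mul(2, 4, Rational(1, 32))) = Mul(-3, Rational(1, 4)) = Rational(-3, 4)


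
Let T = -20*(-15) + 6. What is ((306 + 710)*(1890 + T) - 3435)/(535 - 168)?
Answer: 2227701/367 ≈ 6070.0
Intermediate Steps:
T = 306 (T = 300 + 6 = 306)
((306 + 710)*(1890 + T) - 3435)/(535 - 168) = ((306 + 710)*(1890 + 306) - 3435)/(535 - 168) = (1016*2196 - 3435)/367 = (2231136 - 3435)*(1/367) = 2227701*(1/367) = 2227701/367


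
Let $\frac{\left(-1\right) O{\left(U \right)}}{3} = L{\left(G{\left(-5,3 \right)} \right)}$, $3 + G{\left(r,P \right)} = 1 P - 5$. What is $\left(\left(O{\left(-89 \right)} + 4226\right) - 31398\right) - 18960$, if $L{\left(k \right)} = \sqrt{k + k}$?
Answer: $-46132 - 3 i \sqrt{10} \approx -46132.0 - 9.4868 i$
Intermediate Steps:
$G{\left(r,P \right)} = -8 + P$ ($G{\left(r,P \right)} = -3 + \left(1 P - 5\right) = -3 + \left(P - 5\right) = -3 + \left(-5 + P\right) = -8 + P$)
$L{\left(k \right)} = \sqrt{2} \sqrt{k}$ ($L{\left(k \right)} = \sqrt{2 k} = \sqrt{2} \sqrt{k}$)
$O{\left(U \right)} = - 3 i \sqrt{10}$ ($O{\left(U \right)} = - 3 \sqrt{2} \sqrt{-8 + 3} = - 3 \sqrt{2} \sqrt{-5} = - 3 \sqrt{2} i \sqrt{5} = - 3 i \sqrt{10}$)
$\left(\left(O{\left(-89 \right)} + 4226\right) - 31398\right) - 18960 = \left(\left(- 3 i \sqrt{10} + 4226\right) - 31398\right) - 18960 = \left(\left(4226 - 3 i \sqrt{10}\right) - 31398\right) - 18960 = \left(-27172 - 3 i \sqrt{10}\right) - 18960 = -46132 - 3 i \sqrt{10}$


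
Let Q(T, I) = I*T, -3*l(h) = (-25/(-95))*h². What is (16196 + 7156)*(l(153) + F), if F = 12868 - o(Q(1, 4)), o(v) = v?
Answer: 4796524152/19 ≈ 2.5245e+8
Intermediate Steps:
l(h) = -5*h²/57 (l(h) = -(-25/(-95))*h²/3 = -(-25*(-1/95))*h²/3 = -5*h²/57)
F = 12864 (F = 12868 - 4 = 12864)
(16196 + 7156)*(l(153) + F) = (16196 + 7156)*(-5/57*153² + 12864) = 23352*(-5/57*23409 + 12864) = 23352*(-39015/19 + 12864) = 23352*(205401/19) = 4796524152/19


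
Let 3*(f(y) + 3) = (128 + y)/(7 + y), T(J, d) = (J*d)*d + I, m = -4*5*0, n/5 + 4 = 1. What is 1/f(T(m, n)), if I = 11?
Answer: -54/23 ≈ -2.3478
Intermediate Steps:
n = -15 (n = -20 + 5*1 = -20 + 5 = -15)
m = 0 (m = -20*0 = 0)
T(J, d) = 11 + J*d² (T(J, d) = (J*d)*d + 11 = J*d² + 11 = 11 + J*d²)
f(y) = -3 + (128 + y)/(3*(7 + y)) (f(y) = -3 + ((128 + y)/(7 + y))/3 = -3 + (128 + y)/(3*(7 + y)))
1/f(T(m, n)) = 1/((65 - 8*(11 + 0*(-15)²))/(3*(7 + (11 + 0*(-15)²)))) = 1/((65 - 8*(11 + 0*225))/(3*(7 + (11 + 0*225)))) = 1/((65 - 8*(11 + 0))/(3*(7 + (11 + 0)))) = 1/((65 - 8*11)/(3*(7 + 11))) = 1/((⅓)*(65 - 88)/18) = 1/((⅓)*(1/18)*(-23)) = 1/(-23/54) = -54/23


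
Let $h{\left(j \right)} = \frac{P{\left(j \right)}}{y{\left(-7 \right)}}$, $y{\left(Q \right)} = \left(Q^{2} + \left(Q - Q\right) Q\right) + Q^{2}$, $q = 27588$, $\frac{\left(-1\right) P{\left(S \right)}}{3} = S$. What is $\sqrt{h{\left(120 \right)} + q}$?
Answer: $\frac{4 \sqrt{84477}}{7} \approx 166.09$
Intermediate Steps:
$P{\left(S \right)} = - 3 S$
$y{\left(Q \right)} = 2 Q^{2}$ ($y{\left(Q \right)} = \left(Q^{2} + 0 Q\right) + Q^{2} = \left(Q^{2} + 0\right) + Q^{2} = Q^{2} + Q^{2} = 2 Q^{2}$)
$h{\left(j \right)} = - \frac{3 j}{98}$ ($h{\left(j \right)} = \frac{\left(-3\right) j}{2 \left(-7\right)^{2}} = \frac{\left(-3\right) j}{2 \cdot 49} = \frac{\left(-3\right) j}{98} = - 3 j \frac{1}{98} = - \frac{3 j}{98}$)
$\sqrt{h{\left(120 \right)} + q} = \sqrt{\left(- \frac{3}{98}\right) 120 + 27588} = \sqrt{- \frac{180}{49} + 27588} = \sqrt{\frac{1351632}{49}} = \frac{4 \sqrt{84477}}{7}$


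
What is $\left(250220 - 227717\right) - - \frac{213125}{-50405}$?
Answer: $\frac{226810118}{10081} \approx 22499.0$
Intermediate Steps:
$\left(250220 - 227717\right) - - \frac{213125}{-50405} = \left(250220 - 227717\right) - \left(-213125\right) \left(- \frac{1}{50405}\right) = 22503 - \frac{42625}{10081} = \frac{226810118}{10081}$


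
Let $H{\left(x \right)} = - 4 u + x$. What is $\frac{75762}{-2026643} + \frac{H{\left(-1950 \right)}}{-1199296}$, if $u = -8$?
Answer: $- \frac{6212425877}{173610345952} \approx -0.035784$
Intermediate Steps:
$H{\left(x \right)} = 32 + x$ ($H{\left(x \right)} = \left(-4\right) \left(-8\right) + x = 32 + x$)
$\frac{75762}{-2026643} + \frac{H{\left(-1950 \right)}}{-1199296} = \frac{75762}{-2026643} + \frac{32 - 1950}{-1199296} = 75762 \left(- \frac{1}{2026643}\right) - - \frac{137}{85664} = - \frac{75762}{2026643} + \frac{137}{85664} = - \frac{6212425877}{173610345952}$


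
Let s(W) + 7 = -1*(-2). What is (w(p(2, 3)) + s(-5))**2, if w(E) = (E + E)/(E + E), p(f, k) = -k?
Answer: 16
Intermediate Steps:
s(W) = -5 (s(W) = -7 - 1*(-2) = -7 + 2 = -5)
w(E) = 1 (w(E) = (2*E)/((2*E)) = (2*E)*(1/(2*E)) = 1)
(w(p(2, 3)) + s(-5))**2 = (1 - 5)**2 = (-4)**2 = 16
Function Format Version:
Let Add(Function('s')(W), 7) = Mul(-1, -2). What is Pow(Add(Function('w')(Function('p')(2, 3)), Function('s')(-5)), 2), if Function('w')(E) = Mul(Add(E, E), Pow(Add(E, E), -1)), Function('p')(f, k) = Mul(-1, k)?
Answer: 16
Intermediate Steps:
Function('s')(W) = -5 (Function('s')(W) = Add(-7, Mul(-1, -2)) = Add(-7, 2) = -5)
Function('w')(E) = 1 (Function('w')(E) = Mul(Mul(2, E), Pow(Mul(2, E), -1)) = Mul(Mul(2, E), Mul(Rational(1, 2), Pow(E, -1))) = 1)
Pow(Add(Function('w')(Function('p')(2, 3)), Function('s')(-5)), 2) = Pow(Add(1, -5), 2) = Pow(-4, 2) = 16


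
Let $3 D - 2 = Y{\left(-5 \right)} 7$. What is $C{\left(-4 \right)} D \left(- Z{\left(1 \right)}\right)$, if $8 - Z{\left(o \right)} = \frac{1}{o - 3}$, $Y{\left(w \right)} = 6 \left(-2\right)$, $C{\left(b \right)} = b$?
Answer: $- \frac{2788}{3} \approx -929.33$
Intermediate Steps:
$Y{\left(w \right)} = -12$
$Z{\left(o \right)} = 8 - \frac{1}{-3 + o}$ ($Z{\left(o \right)} = 8 - \frac{1}{o - 3} = 8 - \frac{1}{-3 + o}$)
$D = - \frac{82}{3}$ ($D = \frac{2}{3} + \frac{\left(-12\right) 7}{3} = \frac{2}{3} + \frac{1}{3} \left(-84\right) = \frac{2}{3} - 28 = - \frac{82}{3} \approx -27.333$)
$C{\left(-4 \right)} D \left(- Z{\left(1 \right)}\right) = \left(-4\right) \left(- \frac{82}{3}\right) \left(- \frac{-25 + 8 \cdot 1}{-3 + 1}\right) = \frac{328 \left(- \frac{-25 + 8}{-2}\right)}{3} = \frac{328 \left(- \frac{\left(-1\right) \left(-17\right)}{2}\right)}{3} = \frac{328 \left(\left(-1\right) \frac{17}{2}\right)}{3} = \frac{328}{3} \left(- \frac{17}{2}\right) = - \frac{2788}{3}$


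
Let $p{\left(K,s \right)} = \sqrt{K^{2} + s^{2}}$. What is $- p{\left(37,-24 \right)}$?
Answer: $- \sqrt{1945} \approx -44.102$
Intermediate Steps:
$- p{\left(37,-24 \right)} = - \sqrt{37^{2} + \left(-24\right)^{2}} = - \sqrt{1369 + 576} = - \sqrt{1945}$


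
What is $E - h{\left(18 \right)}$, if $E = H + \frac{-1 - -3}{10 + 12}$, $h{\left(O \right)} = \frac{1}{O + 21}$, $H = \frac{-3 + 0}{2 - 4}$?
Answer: $\frac{1343}{858} \approx 1.5653$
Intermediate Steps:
$H = \frac{3}{2}$ ($H = - \frac{3}{-2} = \left(-3\right) \left(- \frac{1}{2}\right) = \frac{3}{2} \approx 1.5$)
$h{\left(O \right)} = \frac{1}{21 + O}$
$E = \frac{35}{22}$ ($E = \frac{3}{2} + \frac{-1 - -3}{10 + 12} = \frac{3}{2} + \frac{-1 + 3}{22} = \frac{3}{2} + \frac{1}{22} \cdot 2 = \frac{3}{2} + \frac{1}{11} = \frac{35}{22} \approx 1.5909$)
$E - h{\left(18 \right)} = \frac{35}{22} - \frac{1}{21 + 18} = \frac{35}{22} - \frac{1}{39} = \frac{1343}{858}$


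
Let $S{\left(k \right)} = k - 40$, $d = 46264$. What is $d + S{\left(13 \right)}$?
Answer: $46237$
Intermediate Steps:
$S{\left(k \right)} = -40 + k$
$d + S{\left(13 \right)} = 46264 + \left(-40 + 13\right) = 46264 - 27 = 46237$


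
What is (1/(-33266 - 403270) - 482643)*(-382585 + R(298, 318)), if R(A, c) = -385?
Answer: 40344174684613765/218268 ≈ 1.8484e+11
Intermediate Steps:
(1/(-33266 - 403270) - 482643)*(-382585 + R(298, 318)) = (1/(-33266 - 403270) - 482643)*(-382585 - 385) = (1/(-436536) - 482643)*(-382970) = (-1/436536 - 482643)*(-382970) = -210691044649/436536*(-382970) = 40344174684613765/218268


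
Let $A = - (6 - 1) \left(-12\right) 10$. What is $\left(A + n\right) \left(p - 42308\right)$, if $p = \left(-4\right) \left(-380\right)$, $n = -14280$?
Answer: $557979840$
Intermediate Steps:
$A = 600$ ($A = \left(-1\right) 5 \left(-12\right) 10 = \left(-5\right) \left(-12\right) 10 = 60 \cdot 10 = 600$)
$p = 1520$
$\left(A + n\right) \left(p - 42308\right) = \left(600 - 14280\right) \left(1520 - 42308\right) = \left(-13680\right) \left(-40788\right) = 557979840$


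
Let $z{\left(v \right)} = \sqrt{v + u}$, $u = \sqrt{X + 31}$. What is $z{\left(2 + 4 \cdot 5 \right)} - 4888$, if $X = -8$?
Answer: $-4888 + \sqrt{22 + \sqrt{23}} \approx -4882.8$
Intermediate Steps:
$u = \sqrt{23}$ ($u = \sqrt{-8 + 31} = \sqrt{23} \approx 4.7958$)
$z{\left(v \right)} = \sqrt{v + \sqrt{23}}$
$z{\left(2 + 4 \cdot 5 \right)} - 4888 = \sqrt{\left(2 + 4 \cdot 5\right) + \sqrt{23}} - 4888 = \sqrt{\left(2 + 20\right) + \sqrt{23}} - 4888 = \sqrt{22 + \sqrt{23}} - 4888 = -4888 + \sqrt{22 + \sqrt{23}}$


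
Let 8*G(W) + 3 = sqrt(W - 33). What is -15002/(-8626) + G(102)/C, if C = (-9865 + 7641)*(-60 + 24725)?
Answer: 3291736452619/1892715539840 - sqrt(69)/438839680 ≈ 1.7392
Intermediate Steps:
C = -54854960 (C = -2224*24665 = -54854960)
G(W) = -3/8 + sqrt(-33 + W)/8 (G(W) = -3/8 + sqrt(W - 33)/8 = -3/8 + sqrt(-33 + W)/8)
-15002/(-8626) + G(102)/C = -15002/(-8626) + (-3/8 + sqrt(-33 + 102)/8)/(-54854960) = -15002*(-1/8626) + (-3/8 + sqrt(69)/8)*(-1/54854960) = 7501/4313 + (3/438839680 - sqrt(69)/438839680) = 3291736452619/1892715539840 - sqrt(69)/438839680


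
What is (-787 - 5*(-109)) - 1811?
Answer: -2053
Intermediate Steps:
(-787 - 5*(-109)) - 1811 = (-787 + 545) - 1811 = -242 - 1811 = -2053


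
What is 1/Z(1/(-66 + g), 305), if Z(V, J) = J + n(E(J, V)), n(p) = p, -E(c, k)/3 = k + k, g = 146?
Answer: 40/12197 ≈ 0.0032795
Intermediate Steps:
E(c, k) = -6*k (E(c, k) = -3*(k + k) = -6*k)
Z(V, J) = J - 6*V
1/Z(1/(-66 + g), 305) = 1/(305 - 6/(-66 + 146)) = 1/(305 - 6/80) = 1/(305 - 6*1/80) = 1/(305 - 3/40) = 1/(12197/40) = 40/12197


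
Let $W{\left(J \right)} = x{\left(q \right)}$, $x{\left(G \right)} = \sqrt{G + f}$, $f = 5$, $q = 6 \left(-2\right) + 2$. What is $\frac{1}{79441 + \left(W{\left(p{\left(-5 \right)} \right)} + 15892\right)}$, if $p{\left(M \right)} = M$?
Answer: $\frac{95333}{9088380894} - \frac{i \sqrt{5}}{9088380894} \approx 1.049 \cdot 10^{-5} - 2.4604 \cdot 10^{-10} i$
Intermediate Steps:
$q = -10$ ($q = -12 + 2 = -10$)
$x{\left(G \right)} = \sqrt{5 + G}$ ($x{\left(G \right)} = \sqrt{G + 5} = \sqrt{5 + G}$)
$W{\left(J \right)} = i \sqrt{5}$ ($W{\left(J \right)} = \sqrt{5 - 10} = \sqrt{-5} = i \sqrt{5}$)
$\frac{1}{79441 + \left(W{\left(p{\left(-5 \right)} \right)} + 15892\right)} = \frac{1}{79441 + \left(i \sqrt{5} + 15892\right)} = \frac{1}{79441 + \left(15892 + i \sqrt{5}\right)} = \frac{1}{95333 + i \sqrt{5}}$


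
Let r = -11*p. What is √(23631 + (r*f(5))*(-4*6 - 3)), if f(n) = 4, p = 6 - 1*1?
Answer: √29571 ≈ 171.96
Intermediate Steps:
p = 5 (p = 6 - 1 = 5)
r = -55 (r = -11*5 = -55)
√(23631 + (r*f(5))*(-4*6 - 3)) = √(23631 + (-55*4)*(-4*6 - 3)) = √(23631 - 220*(-24 - 3)) = √(23631 - 220*(-27)) = √(23631 + 5940) = √29571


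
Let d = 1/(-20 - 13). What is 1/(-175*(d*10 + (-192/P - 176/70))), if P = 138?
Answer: 759/559010 ≈ 0.0013578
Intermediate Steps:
d = -1/33 (d = 1/(-33) = -1/33 ≈ -0.030303)
1/(-175*(d*10 + (-192/P - 176/70))) = 1/(-175*(-1/33*10 + (-192/138 - 176/70))) = 1/(-175*(-10/33 + (-192*1/138 - 176*1/70))) = 1/(-175*(-10/33 + (-32/23 - 88/35))) = 1/(-175*(-10/33 - 3144/805)) = 1/(-175*(-111802/26565)) = 1/(559010/759) = 759/559010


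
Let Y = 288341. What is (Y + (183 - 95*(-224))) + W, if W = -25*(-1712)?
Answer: 352604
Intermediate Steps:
W = 42800
(Y + (183 - 95*(-224))) + W = (288341 + (183 - 95*(-224))) + 42800 = (288341 + (183 + 21280)) + 42800 = (288341 + 21463) + 42800 = 309804 + 42800 = 352604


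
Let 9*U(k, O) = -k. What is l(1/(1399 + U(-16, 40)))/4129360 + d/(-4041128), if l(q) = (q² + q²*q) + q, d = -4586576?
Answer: 96810069593023886913973/85297154752190576606320 ≈ 1.1350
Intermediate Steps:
U(k, O) = -k/9 (U(k, O) = (-k)/9 = -k/9)
l(q) = q + q² + q³ (l(q) = (q² + q³) + q = q + q² + q³)
l(1/(1399 + U(-16, 40)))/4129360 + d/(-4041128) = ((1 + 1/(1399 - ⅑*(-16)) + (1/(1399 - ⅑*(-16)))²)/(1399 - ⅑*(-16)))/4129360 - 4586576/(-4041128) = ((1 + 1/(1399 + 16/9) + (1/(1399 + 16/9))²)/(1399 + 16/9))*(1/4129360) - 4586576*(-1/4041128) = ((1 + 1/(12607/9) + (1/(12607/9))²)/(12607/9))*(1/4129360) + 573322/505141 = (9*(1 + 9/12607 + (9/12607)²)/12607)*(1/4129360) + 573322/505141 = (9*(1 + 9/12607 + 81/158936449)/12607)*(1/4129360) + 573322/505141 = ((9/12607)*(159049993/158936449))*(1/4129360) + 573322/505141 = (1431449937/2003711812543)*(1/4129360) + 573322/505141 = 1431449937/8274047410242562480 + 573322/505141 = 96810069593023886913973/85297154752190576606320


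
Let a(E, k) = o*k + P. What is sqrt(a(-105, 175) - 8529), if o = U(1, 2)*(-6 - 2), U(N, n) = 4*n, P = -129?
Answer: I*sqrt(19858) ≈ 140.92*I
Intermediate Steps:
o = -64 (o = (4*2)*(-6 - 2) = 8*(-8) = -64)
a(E, k) = -129 - 64*k (a(E, k) = -64*k - 129 = -129 - 64*k)
sqrt(a(-105, 175) - 8529) = sqrt((-129 - 64*175) - 8529) = sqrt((-129 - 11200) - 8529) = sqrt(-11329 - 8529) = sqrt(-19858) = I*sqrt(19858)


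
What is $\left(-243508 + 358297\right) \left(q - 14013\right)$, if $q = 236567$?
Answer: $25546751106$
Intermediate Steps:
$\left(-243508 + 358297\right) \left(q - 14013\right) = \left(-243508 + 358297\right) \left(236567 - 14013\right) = 114789 \cdot 222554 = 25546751106$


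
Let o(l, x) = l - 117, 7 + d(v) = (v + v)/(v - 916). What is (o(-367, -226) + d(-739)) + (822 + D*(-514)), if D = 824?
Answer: -700402797/1655 ≈ -4.2320e+5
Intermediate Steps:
d(v) = -7 + 2*v/(-916 + v) (d(v) = -7 + (v + v)/(v - 916) = -7 + (2*v)/(-916 + v) = -7 + 2*v/(-916 + v))
o(l, x) = -117 + l
(o(-367, -226) + d(-739)) + (822 + D*(-514)) = ((-117 - 367) + (6412 - 5*(-739))/(-916 - 739)) + (822 + 824*(-514)) = (-484 + (6412 + 3695)/(-1655)) + (822 - 423536) = (-484 - 1/1655*10107) - 422714 = (-484 - 10107/1655) - 422714 = -811127/1655 - 422714 = -700402797/1655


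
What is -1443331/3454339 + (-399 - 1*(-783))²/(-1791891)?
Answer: -343961648945/687755440561 ≈ -0.50012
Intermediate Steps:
-1443331/3454339 + (-399 - 1*(-783))²/(-1791891) = -1443331*1/3454339 + (-399 + 783)²*(-1/1791891) = -1443331/3454339 + 384²*(-1/1791891) = -1443331/3454339 + 147456*(-1/1791891) = -1443331/3454339 - 16384/199099 = -343961648945/687755440561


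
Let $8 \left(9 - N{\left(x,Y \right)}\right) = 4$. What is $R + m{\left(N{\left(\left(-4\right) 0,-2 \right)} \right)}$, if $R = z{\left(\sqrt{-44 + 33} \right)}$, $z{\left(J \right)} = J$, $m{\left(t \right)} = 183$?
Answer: $183 + i \sqrt{11} \approx 183.0 + 3.3166 i$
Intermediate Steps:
$N{\left(x,Y \right)} = \frac{17}{2}$ ($N{\left(x,Y \right)} = 9 - \frac{1}{2} = \frac{17}{2}$)
$R = i \sqrt{11}$ ($R = \sqrt{-44 + 33} = \sqrt{-11} = i \sqrt{11} \approx 3.3166 i$)
$R + m{\left(N{\left(\left(-4\right) 0,-2 \right)} \right)} = i \sqrt{11} + 183 = 183 + i \sqrt{11}$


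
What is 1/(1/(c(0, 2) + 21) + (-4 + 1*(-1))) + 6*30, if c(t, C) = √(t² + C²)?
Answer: 20497/114 ≈ 179.80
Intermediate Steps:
c(t, C) = √(C² + t²)
1/(1/(c(0, 2) + 21) + (-4 + 1*(-1))) + 6*30 = 1/(1/(√(2² + 0²) + 21) + (-4 + 1*(-1))) + 6*30 = 1/(1/(√(4 + 0) + 21) + (-4 - 1)) + 180 = 1/(1/(√4 + 21) - 5) + 180 = 1/(1/(2 + 21) - 5) + 180 = 1/(1/23 - 5) + 180 = 1/(-114/23) + 180 = -23/114 + 180 = 20497/114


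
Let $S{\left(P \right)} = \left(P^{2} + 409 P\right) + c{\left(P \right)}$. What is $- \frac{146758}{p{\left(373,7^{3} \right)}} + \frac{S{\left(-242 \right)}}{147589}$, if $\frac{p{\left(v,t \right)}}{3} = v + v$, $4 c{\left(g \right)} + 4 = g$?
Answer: $- \frac{1673111587}{25408014} \approx -65.85$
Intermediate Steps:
$c{\left(g \right)} = -1 + \frac{g}{4}$
$p{\left(v,t \right)} = 6 v$ ($p{\left(v,t \right)} = 3 \left(v + v\right) = 3 \cdot 2 v = 6 v$)
$S{\left(P \right)} = -1 + P^{2} + \frac{1637 P}{4}$ ($S{\left(P \right)} = \left(P^{2} + 409 P\right) + \left(-1 + \frac{P}{4}\right) = -1 + P^{2} + \frac{1637 P}{4}$)
$- \frac{146758}{p{\left(373,7^{3} \right)}} + \frac{S{\left(-242 \right)}}{147589} = - \frac{146758}{6 \cdot 373} + \frac{-1 + \left(-242\right)^{2} + \frac{1637}{4} \left(-242\right)}{147589} = - \frac{146758}{2238} + \left(-1 + 58564 - \frac{198077}{2}\right) \frac{1}{147589} = \left(-146758\right) \frac{1}{2238} - \frac{6227}{22706} = - \frac{73379}{1119} - \frac{6227}{22706} = - \frac{1673111587}{25408014}$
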